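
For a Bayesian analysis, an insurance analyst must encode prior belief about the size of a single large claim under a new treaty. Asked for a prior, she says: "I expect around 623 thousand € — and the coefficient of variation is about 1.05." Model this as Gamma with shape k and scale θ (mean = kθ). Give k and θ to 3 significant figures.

k ≈ 0.907, θ ≈ 687

For Gamma(k, scale θ): mean = kθ, variance = kθ², so CV = 1/√k.
CV = 1.05, hence k = 1/CV² = 0.907.
Then θ = mean/k = 623/0.907 = 687.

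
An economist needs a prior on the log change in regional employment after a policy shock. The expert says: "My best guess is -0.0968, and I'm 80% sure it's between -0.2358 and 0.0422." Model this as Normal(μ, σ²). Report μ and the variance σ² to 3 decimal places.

μ = -0.097, σ² = 0.012

A symmetric 80% interval runs μ ± z·σ with z = 1.282.
Half-width = 0.139, so σ = 0.139/1.282 = 0.1085 and σ² = 0.012.
μ is the stated best guess, -0.097.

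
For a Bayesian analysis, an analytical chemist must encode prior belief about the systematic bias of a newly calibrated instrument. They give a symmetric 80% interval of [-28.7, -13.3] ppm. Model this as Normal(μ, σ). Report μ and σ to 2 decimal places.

A symmetric 80% interval runs μ ± z·σ with z = 1.282.
Half-width = 7.7, so σ = 7.7/1.282 = 6.01.
μ is the interval midpoint, -21.00.

μ = -21.00, σ = 6.01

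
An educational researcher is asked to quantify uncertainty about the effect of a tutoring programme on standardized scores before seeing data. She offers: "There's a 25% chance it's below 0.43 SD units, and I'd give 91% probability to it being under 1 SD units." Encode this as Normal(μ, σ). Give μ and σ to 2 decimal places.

The p-quantile of Normal(μ,σ) is μ + z_p·σ, with z_{0.25} = -0.6745 and z_{0.91} = 1.341.
Eliminate σ: μ = (z₂·x₁ − z₁·x₂)/(z₂ − z₁) = (1.341·0.43 − (-0.6745)·1)/2.015 = 0.62.
Then σ = (x₂ − x₁)/(z₂ − z₁) = (1 − 0.43)/2.015 = 0.28.

μ = 0.62, σ = 0.28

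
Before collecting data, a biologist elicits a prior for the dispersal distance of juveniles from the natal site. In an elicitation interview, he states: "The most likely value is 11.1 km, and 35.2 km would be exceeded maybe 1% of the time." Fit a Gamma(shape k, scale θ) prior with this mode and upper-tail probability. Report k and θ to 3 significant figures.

k ≈ 4.33, θ ≈ 3.33

Gamma(k,θ) with k>1 has mode (k−1)θ, so θ = 11.1/(k−1).
Need P(X < 35.2) = 0.99 with θ tied to k this way. Start at k = 2, θ = 11.1: P(X<35.2) ≈ 0.825.
Too low — raise k to concentrate. Iterating converges to k ≈ 4.33.
Then θ = 11.1/(4.33−1) ≈ 3.33.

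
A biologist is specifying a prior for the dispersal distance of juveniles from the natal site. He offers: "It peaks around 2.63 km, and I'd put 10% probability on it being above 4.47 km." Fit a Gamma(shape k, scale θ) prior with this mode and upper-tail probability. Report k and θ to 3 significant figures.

k ≈ 7.73, θ ≈ 0.391

Gamma(k,θ) with k>1 has mode (k−1)θ, so θ = 2.63/(k−1).
Need P(X < 4.47) = 0.9 with θ tied to k this way. Start at k = 2, θ = 2.63: P(X<4.47) ≈ 0.507.
Too low — raise k to concentrate. Iterating converges to k ≈ 7.73.
Then θ = 2.63/(7.73−1) ≈ 0.391.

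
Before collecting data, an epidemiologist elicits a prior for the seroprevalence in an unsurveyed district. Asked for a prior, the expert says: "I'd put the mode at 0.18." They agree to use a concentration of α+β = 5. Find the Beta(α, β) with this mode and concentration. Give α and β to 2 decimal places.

For α,β > 1 the Beta mode is (α−1)/(α+β−2). With α+β = 5, the mode is (α−1)/3.
Set (α−1)/3 = 0.18 → α = 1 + 0.18·3 = 1.54.
β = 5 − α = 3.46.

α = 1.54, β = 3.46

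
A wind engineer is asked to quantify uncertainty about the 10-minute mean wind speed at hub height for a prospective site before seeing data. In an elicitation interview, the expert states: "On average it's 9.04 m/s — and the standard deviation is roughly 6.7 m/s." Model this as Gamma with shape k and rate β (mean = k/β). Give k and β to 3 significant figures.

For Gamma(k, rate β): mean = k/β, variance = k/β², so CV = 1/√k.
CV = SD/mean = 6.7/9.04 = 0.7412, hence k = 1/CV² = 1.82.
Then β = k/mean = 1.82/9.04 = 0.201.

k ≈ 1.82, β ≈ 0.201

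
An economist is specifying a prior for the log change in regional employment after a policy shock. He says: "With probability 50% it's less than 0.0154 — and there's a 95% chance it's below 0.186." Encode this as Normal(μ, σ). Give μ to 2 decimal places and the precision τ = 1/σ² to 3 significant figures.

For Normal(μ,σ), the p-quantile is μ + z_p·σ. Here z_{0.5} = 0, z_{0.95} = 1.645.
So 0.0154 = μ + 0σ and 0.186 = μ + 1.645σ.
Subtracting: σ = (0.186 − 0.0154)/(1.645 − (0)) = 0.10.
Then μ = 0.0154 − (0)·0.10 = 0.02.
Precision τ = 1/σ² = 1/0.1037² = 93.

μ = 0.02, τ = 93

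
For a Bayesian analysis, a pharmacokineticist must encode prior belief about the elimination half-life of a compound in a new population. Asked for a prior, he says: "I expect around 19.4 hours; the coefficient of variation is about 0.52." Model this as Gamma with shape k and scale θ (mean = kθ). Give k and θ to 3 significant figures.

k ≈ 3.7, θ ≈ 5.25

For Gamma(k, scale θ): mean = kθ, variance = kθ², so CV = 1/√k.
CV = 0.52, hence k = 1/CV² = 3.7.
Then θ = mean/k = 19.4/3.7 = 5.25.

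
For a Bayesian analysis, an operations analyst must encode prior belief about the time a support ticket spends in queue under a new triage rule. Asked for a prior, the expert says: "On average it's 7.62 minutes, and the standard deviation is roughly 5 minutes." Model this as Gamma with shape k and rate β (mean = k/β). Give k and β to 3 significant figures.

For Gamma(k, rate β): mean = k/β, variance = k/β², so CV = 1/√k.
CV = SD/mean = 5/7.62 = 0.6562, hence k = 1/CV² = 2.32.
Then β = k/mean = 2.32/7.62 = 0.305.

k ≈ 2.32, β ≈ 0.305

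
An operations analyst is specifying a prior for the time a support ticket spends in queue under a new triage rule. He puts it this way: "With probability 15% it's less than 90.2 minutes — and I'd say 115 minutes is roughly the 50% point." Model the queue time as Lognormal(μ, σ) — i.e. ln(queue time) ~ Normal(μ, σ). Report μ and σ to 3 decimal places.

μ ≈ 4.745, σ ≈ 0.234

If T ~ Lognormal(μ,σ) then ln T ~ Normal(μ,σ), so the p-quantile of ln T is μ + z_p·σ.
ln(90.2) = 4.502 and ln(115) = 4.745; z_{0.15} = -1.036, z_{0.5} = 0.
σ = (4.745 − 4.502)/(0 − (-1.036)) = 0.234.
μ = 4.502 − (-1.036)·0.234 = 4.745.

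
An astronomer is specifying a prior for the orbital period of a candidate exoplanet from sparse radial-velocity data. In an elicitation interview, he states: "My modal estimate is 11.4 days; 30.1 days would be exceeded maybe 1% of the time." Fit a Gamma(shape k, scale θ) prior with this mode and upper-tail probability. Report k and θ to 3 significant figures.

k ≈ 5.92, θ ≈ 2.32

Gamma(k,θ) with k>1 has mode (k−1)θ, so θ = 11.4/(k−1).
Need P(X < 30.1) = 0.99 with θ tied to k this way. Start at k = 2, θ = 11.4: P(X<30.1) ≈ 0.740.
Too low — raise k to concentrate. Iterating converges to k ≈ 5.92.
Then θ = 11.4/(5.92−1) ≈ 2.32.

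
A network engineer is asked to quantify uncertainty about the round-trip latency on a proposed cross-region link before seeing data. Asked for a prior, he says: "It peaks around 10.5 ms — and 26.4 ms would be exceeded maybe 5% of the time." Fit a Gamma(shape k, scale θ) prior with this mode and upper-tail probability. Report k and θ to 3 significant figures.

Gamma(k,θ) with k>1 has mode (k−1)θ, so θ = 10.5/(k−1).
Need P(X < 26.4) = 0.95 with θ tied to k this way. Start at k = 2, θ = 10.5: P(X<26.4) ≈ 0.716.
Too low — raise k to concentrate. Iterating converges to k ≈ 4.19.
Then θ = 10.5/(4.19−1) ≈ 3.29.

k ≈ 4.19, θ ≈ 3.29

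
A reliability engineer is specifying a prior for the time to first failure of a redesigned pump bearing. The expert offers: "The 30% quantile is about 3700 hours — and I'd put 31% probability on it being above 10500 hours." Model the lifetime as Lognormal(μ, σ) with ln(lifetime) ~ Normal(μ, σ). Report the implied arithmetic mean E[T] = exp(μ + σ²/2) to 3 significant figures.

If T ~ Lognormal(μ,σ) then ln T ~ Normal(μ,σ), so the p-quantile of ln T is μ + z_p·σ.
ln(3700) = 8.216 and ln(10500) = 9.259; z_{0.3} = -0.5244, z_{0.69} = 0.4959.
σ = (9.259 − 8.216)/(0.4959 − (-0.5244)) = 1.022.
μ = 8.216 − (-0.5244)·1.022 = 8.752.
E[T] = exp(μ + σ²/2) = exp(8.752 + 0.5226) = 10700 hours.

E[T] ≈ 10700 hours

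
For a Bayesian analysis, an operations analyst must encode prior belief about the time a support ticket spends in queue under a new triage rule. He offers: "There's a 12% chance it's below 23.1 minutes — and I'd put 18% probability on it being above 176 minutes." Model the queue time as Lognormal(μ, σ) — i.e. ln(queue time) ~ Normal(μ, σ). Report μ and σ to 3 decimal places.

μ ≈ 4.281, σ ≈ 0.971

If T ~ Lognormal(μ,σ) then ln T ~ Normal(μ,σ), so the p-quantile of ln T is μ + z_p·σ.
ln(23.1) = 3.14 and ln(176) = 5.17; z_{0.12} = -1.175, z_{0.82} = 0.9154.
σ = (5.17 − 3.14)/(0.9154 − (-1.175)) = 0.971.
μ = 3.14 − (-1.175)·0.971 = 4.281.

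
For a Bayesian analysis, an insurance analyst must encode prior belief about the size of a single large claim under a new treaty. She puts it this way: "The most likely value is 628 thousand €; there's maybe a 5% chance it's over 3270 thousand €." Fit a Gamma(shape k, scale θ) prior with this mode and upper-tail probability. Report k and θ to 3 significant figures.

Gamma(k,θ) with k>1 has mode (k−1)θ, so θ = 628/(k−1).
Need P(X < 3270) = 0.95 with θ tied to k this way. Start at k = 2, θ = 628: P(X<3270) ≈ 0.966.
Too high — lower k to spread out. Iterating converges to k ≈ 1.87.
Then θ = 628/(1.87−1) ≈ 722.

k ≈ 1.87, θ ≈ 722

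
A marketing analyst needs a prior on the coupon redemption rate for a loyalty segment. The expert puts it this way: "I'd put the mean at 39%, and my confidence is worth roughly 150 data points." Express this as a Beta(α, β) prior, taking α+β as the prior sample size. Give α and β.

α = 58.5, β = 91.5

Under the effective-sample-size interpretation, Beta(α, β) has prior mean α/(α+β) and prior sample size α+β.
So α+β = 150 and α/(α+β) = 0.39, giving α = 0.39·150 = 58.5 and β = 150 − 58.5 = 91.5.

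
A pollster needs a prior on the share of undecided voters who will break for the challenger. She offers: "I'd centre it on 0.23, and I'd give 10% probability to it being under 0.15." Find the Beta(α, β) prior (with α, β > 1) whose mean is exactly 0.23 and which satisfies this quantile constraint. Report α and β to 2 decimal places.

α ≈ 9.55, β ≈ 31.96

With mean 0.23 fixed, write α = 0.23s, β = 0.77s where s = α+β.
Need P(θ < 0.15) = 0.1 under Beta(0.23s, 0.77s). Normal approximation: (q−m)/√(m(1−m)/s) ≈ z_{0.1} = -1.28, so s ≈ 0.23·0.77·(-1.28)²/(0.15−0.23)² = 45.4.
At s = 45.4: P(θ<0.15) ≈ 0.089. Adjusting to match 0.1 gives s ≈ 41.51.
So α = 0.23·41.51 ≈ 9.55, β = 0.77·41.51 ≈ 31.96.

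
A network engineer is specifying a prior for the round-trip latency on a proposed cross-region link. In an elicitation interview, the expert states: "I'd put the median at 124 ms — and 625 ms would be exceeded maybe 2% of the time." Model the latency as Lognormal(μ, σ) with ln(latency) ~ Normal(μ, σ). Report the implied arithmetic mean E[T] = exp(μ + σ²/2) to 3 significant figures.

E[T] ≈ 169 ms

If T ~ Lognormal(μ,σ) then ln T ~ Normal(μ,σ), so the p-quantile of ln T is μ + z_p·σ.
ln(124) = 4.82 and ln(625) = 6.438; z_{0.5} = 0, z_{0.98} = 2.054.
σ = (6.438 − 4.82)/(2.054 − (0)) = 0.788.
μ = 4.82 − (0)·0.788 = 4.820.
E[T] = exp(μ + σ²/2) = exp(4.820 + 0.3101) = 169 ms.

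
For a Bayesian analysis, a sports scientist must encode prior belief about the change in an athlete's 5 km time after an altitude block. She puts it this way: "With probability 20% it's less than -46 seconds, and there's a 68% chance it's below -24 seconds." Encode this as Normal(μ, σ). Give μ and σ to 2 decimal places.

The p-quantile of Normal(μ,σ) is μ + z_p·σ, with z_{0.2} = -0.8416 and z_{0.68} = 0.4677.
Eliminate σ: μ = (z₂·x₁ − z₁·x₂)/(z₂ − z₁) = (0.4677·-46 − (-0.8416)·-24)/1.309 = -31.86.
Then σ = (x₂ − x₁)/(z₂ − z₁) = (-24 − -46)/1.309 = 16.80.

μ = -31.86, σ = 16.80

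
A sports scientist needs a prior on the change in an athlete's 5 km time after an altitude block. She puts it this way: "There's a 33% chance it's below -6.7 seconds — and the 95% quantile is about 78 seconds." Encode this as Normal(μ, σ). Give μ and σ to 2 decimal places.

μ = 11.17, σ = 40.63

The p-quantile of Normal(μ,σ) is μ + z_p·σ, with z_{0.33} = -0.4399 and z_{0.95} = 1.645.
Eliminate σ: μ = (z₂·x₁ − z₁·x₂)/(z₂ − z₁) = (1.645·-6.7 − (-0.4399)·78)/2.085 = 11.17.
Then σ = (x₂ − x₁)/(z₂ − z₁) = (78 − -6.7)/2.085 = 40.63.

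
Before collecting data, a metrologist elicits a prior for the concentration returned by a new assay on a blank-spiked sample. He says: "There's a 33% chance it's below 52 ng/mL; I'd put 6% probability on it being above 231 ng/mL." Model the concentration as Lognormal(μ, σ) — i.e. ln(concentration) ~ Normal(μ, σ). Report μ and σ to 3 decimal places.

If T ~ Lognormal(μ,σ) then ln T ~ Normal(μ,σ), so the p-quantile of ln T is μ + z_p·σ.
ln(52) = 3.951 and ln(231) = 5.442; z_{0.33} = -0.4399, z_{0.94} = 1.555.
σ = (5.442 − 3.951)/(1.555 − (-0.4399)) = 0.748.
μ = 3.951 − (-0.4399)·0.748 = 4.280.

μ ≈ 4.280, σ ≈ 0.748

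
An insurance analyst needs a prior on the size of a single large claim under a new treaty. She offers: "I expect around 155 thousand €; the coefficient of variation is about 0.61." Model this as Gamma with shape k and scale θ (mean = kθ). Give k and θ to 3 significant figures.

k ≈ 2.69, θ ≈ 57.7

For Gamma(k, scale θ): mean = kθ, variance = kθ², so CV = 1/√k.
CV = 0.61, hence k = 1/CV² = 2.69.
Then θ = mean/k = 155/2.69 = 57.7.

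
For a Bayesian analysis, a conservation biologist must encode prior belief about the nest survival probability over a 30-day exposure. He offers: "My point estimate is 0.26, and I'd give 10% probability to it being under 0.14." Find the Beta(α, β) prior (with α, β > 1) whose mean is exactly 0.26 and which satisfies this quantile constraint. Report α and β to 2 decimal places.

α ≈ 5.01, β ≈ 14.26

With mean 0.26 fixed, write α = 0.26s, β = 0.74s where s = α+β.
Need P(θ < 0.14) = 0.1 under Beta(0.26s, 0.74s). Normal approximation: (q−m)/√(m(1−m)/s) ≈ z_{0.1} = -1.28, so s ≈ 0.26·0.74·(-1.28)²/(0.14−0.26)² = 21.9.
At s = 21.9: P(θ<0.14) ≈ 0.084. Adjusting to match 0.1 gives s ≈ 19.27.
So α = 0.26·19.27 ≈ 5.01, β = 0.74·19.27 ≈ 14.26.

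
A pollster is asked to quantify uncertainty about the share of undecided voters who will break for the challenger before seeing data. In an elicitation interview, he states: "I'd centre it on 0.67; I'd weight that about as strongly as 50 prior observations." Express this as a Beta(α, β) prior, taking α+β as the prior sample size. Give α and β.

Under the effective-sample-size interpretation, Beta(α, β) has prior mean α/(α+β) and prior sample size α+β.
So α+β = 50 and α/(α+β) = 0.67, giving α = 0.67·50 = 33.5 and β = 50 − 33.5 = 16.5.

α = 33.5, β = 16.5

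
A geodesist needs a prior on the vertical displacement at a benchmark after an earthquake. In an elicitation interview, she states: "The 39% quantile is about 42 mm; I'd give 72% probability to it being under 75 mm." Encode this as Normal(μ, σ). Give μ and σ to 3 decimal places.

For Normal(μ,σ), the p-quantile is μ + z_p·σ. Here z_{0.39} = -0.2793, z_{0.72} = 0.5828.
So 42 = μ − 0.2793σ and 75 = μ + 0.5828σ.
Subtracting: σ = (75 − 42)/(0.5828 − (-0.2793)) = 38.276.
Then μ = 42 − (-0.2793)·38.276 = 52.691.

μ = 52.691, σ = 38.276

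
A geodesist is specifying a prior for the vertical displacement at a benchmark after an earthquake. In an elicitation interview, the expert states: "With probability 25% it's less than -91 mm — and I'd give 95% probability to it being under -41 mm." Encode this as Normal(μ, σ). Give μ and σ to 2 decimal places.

For Normal(μ,σ), the p-quantile is μ + z_p·σ. Here z_{0.25} = -0.6745, z_{0.95} = 1.645.
So -91 = μ − 0.6745σ and -41 = μ + 1.645σ.
Subtracting: σ = (-41 − -91)/(1.645 − (-0.6745)) = 21.56.
Then μ = -91 − (-0.6745)·21.56 = -76.46.

μ = -76.46, σ = 21.56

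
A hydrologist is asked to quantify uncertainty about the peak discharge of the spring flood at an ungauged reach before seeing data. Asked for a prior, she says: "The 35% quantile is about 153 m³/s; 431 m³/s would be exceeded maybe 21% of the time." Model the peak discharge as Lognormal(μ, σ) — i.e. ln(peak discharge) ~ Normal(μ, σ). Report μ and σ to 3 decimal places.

If T ~ Lognormal(μ,σ) then ln T ~ Normal(μ,σ), so the p-quantile of ln T is μ + z_p·σ.
ln(153) = 5.03 and ln(431) = 6.066; z_{0.35} = -0.3853, z_{0.79} = 0.8064.
σ = (6.066 − 5.03)/(0.8064 − (-0.3853)) = 0.869.
μ = 5.03 − (-0.3853)·0.869 = 5.365.

μ ≈ 5.365, σ ≈ 0.869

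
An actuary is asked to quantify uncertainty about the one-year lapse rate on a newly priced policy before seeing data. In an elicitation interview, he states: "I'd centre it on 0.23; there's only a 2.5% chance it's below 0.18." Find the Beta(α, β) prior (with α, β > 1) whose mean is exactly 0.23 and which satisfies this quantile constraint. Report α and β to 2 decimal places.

With mean 0.23 fixed, write α = 0.23s, β = 0.77s where s = α+β.
Need P(θ < 0.18) = 0.025 under Beta(0.23s, 0.77s). Normal approximation: (q−m)/√(m(1−m)/s) ≈ z_{0.025} = -1.96, so s ≈ 0.23·0.77·(-1.96)²/(0.18−0.23)² = 272.1.
At s = 272.1: P(θ<0.18) ≈ 0.020. Adjusting to match 0.025 gives s ≈ 249.40.
So α = 0.23·249.40 ≈ 57.36, β = 0.77·249.40 ≈ 192.04.

α ≈ 57.36, β ≈ 192.04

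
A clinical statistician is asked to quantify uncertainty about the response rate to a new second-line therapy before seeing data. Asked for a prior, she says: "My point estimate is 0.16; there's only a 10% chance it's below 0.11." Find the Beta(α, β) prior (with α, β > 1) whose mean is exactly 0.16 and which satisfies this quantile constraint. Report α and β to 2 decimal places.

With mean 0.16 fixed, write α = 0.16s, β = 0.84s where s = α+β.
Need P(θ < 0.11) = 0.1 under Beta(0.16s, 0.84s). Normal approximation: (q−m)/√(m(1−m)/s) ≈ z_{0.1} = -1.28, so s ≈ 0.16·0.84·(-1.28)²/(0.11−0.16)² = 88.3.
At s = 88.3: P(θ<0.11) ≈ 0.089. Adjusting to match 0.1 gives s ≈ 80.79.
So α = 0.16·80.79 ≈ 12.93, β = 0.84·80.79 ≈ 67.86.

α ≈ 12.93, β ≈ 67.86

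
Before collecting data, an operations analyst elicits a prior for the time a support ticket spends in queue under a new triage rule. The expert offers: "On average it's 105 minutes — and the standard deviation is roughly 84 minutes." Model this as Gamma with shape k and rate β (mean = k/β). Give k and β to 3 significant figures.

k ≈ 1.56, β ≈ 0.0149

For Gamma(k, rate β): mean = k/β, variance = k/β², so CV = 1/√k.
CV = SD/mean = 84/105 = 0.8, hence k = 1/CV² = 1.56.
Then β = k/mean = 1.56/105 = 0.0149.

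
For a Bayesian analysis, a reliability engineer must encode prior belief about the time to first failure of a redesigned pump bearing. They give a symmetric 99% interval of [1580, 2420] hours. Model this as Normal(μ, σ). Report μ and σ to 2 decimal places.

A symmetric 99% interval runs μ ± z·σ with z = 2.576.
Half-width = 420, so σ = 420/2.576 = 163.05.
μ is the interval midpoint, 2000.00.

μ = 2000.00, σ = 163.05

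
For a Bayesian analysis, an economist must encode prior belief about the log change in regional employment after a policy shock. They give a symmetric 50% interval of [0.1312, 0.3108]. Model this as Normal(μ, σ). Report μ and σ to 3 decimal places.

μ = 0.221, σ = 0.133

A symmetric 50% interval runs μ ± z·σ with z = 0.6745.
Half-width = 0.0898, so σ = 0.0898/0.6745 = 0.133.
μ is the interval midpoint, 0.221.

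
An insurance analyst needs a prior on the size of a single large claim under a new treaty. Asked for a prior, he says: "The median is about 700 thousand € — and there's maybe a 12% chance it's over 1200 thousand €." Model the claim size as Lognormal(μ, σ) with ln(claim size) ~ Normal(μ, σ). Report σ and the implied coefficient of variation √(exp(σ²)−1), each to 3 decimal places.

If T ~ Lognormal(μ,σ) then ln T ~ Normal(μ,σ), so the p-quantile of ln T is μ + z_p·σ.
ln(700) = 6.551 and ln(1200) = 7.09; z_{0.5} = 0, z_{0.88} = 1.175.
σ = (7.09 − 6.551)/(1.175 − (0)) = 0.459.
μ = 6.551 − (0)·0.459 = 6.551.
CV = √(exp(σ²)−1) = √(exp(0.2104)−1) = 0.484.

σ ≈ 0.459, CV ≈ 0.484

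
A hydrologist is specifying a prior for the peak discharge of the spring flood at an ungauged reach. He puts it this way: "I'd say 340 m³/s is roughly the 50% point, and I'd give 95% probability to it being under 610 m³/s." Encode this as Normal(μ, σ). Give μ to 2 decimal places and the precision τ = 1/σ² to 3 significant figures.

For Normal(μ,σ), the p-quantile is μ + z_p·σ. Here z_{0.5} = 0, z_{0.95} = 1.645.
So 340 = μ + 0σ and 610 = μ + 1.645σ.
Subtracting: σ = (610 − 340)/(1.645 − (0)) = 164.15.
Then μ = 340 − (0)·164.15 = 340.00.
Precision τ = 1/σ² = 1/164.1² = 3.71e-05.

μ = 340.00, τ = 3.71e-05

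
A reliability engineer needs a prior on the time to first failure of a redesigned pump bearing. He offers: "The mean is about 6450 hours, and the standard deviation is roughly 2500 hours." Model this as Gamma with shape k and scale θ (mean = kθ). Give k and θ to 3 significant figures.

For Gamma(k, scale θ): mean = kθ, variance = kθ², so CV = 1/√k.
CV = SD/mean = 2500/6450 = 0.3876, hence k = 1/CV² = 6.66.
Then θ = mean/k = 6450/6.66 = 969.

k ≈ 6.66, θ ≈ 969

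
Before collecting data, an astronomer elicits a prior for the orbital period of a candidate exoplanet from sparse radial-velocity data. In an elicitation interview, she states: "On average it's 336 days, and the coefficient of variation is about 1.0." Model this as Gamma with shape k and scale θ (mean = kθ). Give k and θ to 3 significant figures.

For Gamma(k, scale θ): mean = kθ, variance = kθ², so CV = 1/√k.
CV = 1.0, hence k = 1/CV² = 1.
Then θ = mean/k = 336/1 = 336.

k ≈ 1, θ ≈ 336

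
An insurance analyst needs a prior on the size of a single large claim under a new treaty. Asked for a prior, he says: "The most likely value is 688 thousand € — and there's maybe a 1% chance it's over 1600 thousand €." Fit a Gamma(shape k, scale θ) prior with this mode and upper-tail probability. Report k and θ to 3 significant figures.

k ≈ 7.69, θ ≈ 103

Gamma(k,θ) with k>1 has mode (k−1)θ, so θ = 688/(k−1).
Need P(X < 1600) = 0.99 with θ tied to k this way. Start at k = 2, θ = 688: P(X<1600) ≈ 0.675.
Too low — raise k to concentrate. Iterating converges to k ≈ 7.69.
Then θ = 688/(7.69−1) ≈ 103.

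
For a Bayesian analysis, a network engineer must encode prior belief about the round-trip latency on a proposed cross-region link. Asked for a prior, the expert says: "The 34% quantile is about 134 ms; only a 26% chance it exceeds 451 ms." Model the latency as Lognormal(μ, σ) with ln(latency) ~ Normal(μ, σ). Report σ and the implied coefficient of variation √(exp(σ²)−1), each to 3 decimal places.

σ ≈ 1.149, CV ≈ 1.658

If T ~ Lognormal(μ,σ) then ln T ~ Normal(μ,σ), so the p-quantile of ln T is μ + z_p·σ.
ln(134) = 4.898 and ln(451) = 6.111; z_{0.34} = -0.4125, z_{0.74} = 0.6433.
σ = (6.111 − 4.898)/(0.6433 − (-0.4125)) = 1.149.
μ = 4.898 − (-0.4125)·1.149 = 5.372.
CV = √(exp(σ²)−1) = √(exp(1.3213)−1) = 1.658.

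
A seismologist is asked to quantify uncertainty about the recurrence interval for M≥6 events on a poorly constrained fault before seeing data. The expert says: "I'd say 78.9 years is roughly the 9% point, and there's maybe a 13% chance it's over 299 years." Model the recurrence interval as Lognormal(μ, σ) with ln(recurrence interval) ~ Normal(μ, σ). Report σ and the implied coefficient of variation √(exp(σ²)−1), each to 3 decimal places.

If T ~ Lognormal(μ,σ) then ln T ~ Normal(μ,σ), so the p-quantile of ln T is μ + z_p·σ.
ln(78.9) = 4.368 and ln(299) = 5.7; z_{0.09} = -1.341, z_{0.87} = 1.126.
σ = (5.7 − 4.368)/(1.126 − (-1.341)) = 0.540.
μ = 4.368 − (-1.341)·0.540 = 5.092.
CV = √(exp(σ²)−1) = √(exp(0.2916)−1) = 0.582.

σ ≈ 0.540, CV ≈ 0.582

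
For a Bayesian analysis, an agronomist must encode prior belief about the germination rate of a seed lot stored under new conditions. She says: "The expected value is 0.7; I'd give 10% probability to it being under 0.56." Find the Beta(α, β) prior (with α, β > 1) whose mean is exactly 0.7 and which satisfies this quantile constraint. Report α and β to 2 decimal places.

With mean 0.7 fixed, write α = 0.7s, β = 0.3s where s = α+β.
Need P(θ < 0.56) = 0.1 under Beta(0.7s, 0.3s). Normal approximation: (q−m)/√(m(1−m)/s) ≈ z_{0.1} = -1.28, so s ≈ 0.7·0.3·(-1.28)²/(0.56−0.7)² = 17.6.
At s = 17.6: P(θ<0.56) ≈ 0.104. Adjusting to match 0.1 gives s ≈ 18.35.
So α = 0.7·18.35 ≈ 12.85, β = 0.3·18.35 ≈ 5.51.

α ≈ 12.85, β ≈ 5.51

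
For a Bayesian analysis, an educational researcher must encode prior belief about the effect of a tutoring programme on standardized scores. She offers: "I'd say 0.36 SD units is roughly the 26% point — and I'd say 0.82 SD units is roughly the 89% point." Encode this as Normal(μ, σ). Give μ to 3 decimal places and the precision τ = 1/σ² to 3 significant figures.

For Normal(μ,σ), the p-quantile is μ + z_p·σ. Here z_{0.26} = -0.6433, z_{0.89} = 1.227.
So 0.36 = μ − 0.6433σ and 0.82 = μ + 1.227σ.
Subtracting: σ = (0.82 − 0.36)/(1.227 − (-0.6433)) = 0.246.
Then μ = 0.36 − (-0.6433)·0.246 = 0.518.
Precision τ = 1/σ² = 1/0.246² = 16.5.

μ = 0.518, τ = 16.5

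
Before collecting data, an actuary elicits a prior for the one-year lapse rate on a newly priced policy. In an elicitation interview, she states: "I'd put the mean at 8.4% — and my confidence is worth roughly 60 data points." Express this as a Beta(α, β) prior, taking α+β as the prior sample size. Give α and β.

Under the effective-sample-size interpretation, Beta(α, β) has prior mean α/(α+β) and prior sample size α+β.
So α+β = 60 and α/(α+β) = 0.084, giving α = 0.084·60 = 5.04 and β = 60 − 5.04 = 54.96.

α = 5.04, β = 54.96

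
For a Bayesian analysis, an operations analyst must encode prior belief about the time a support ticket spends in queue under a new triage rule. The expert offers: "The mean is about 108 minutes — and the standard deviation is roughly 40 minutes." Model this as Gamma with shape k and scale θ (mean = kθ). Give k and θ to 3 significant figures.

k ≈ 7.29, θ ≈ 14.8

For Gamma(k, scale θ): mean = kθ, variance = kθ², so CV = 1/√k.
CV = SD/mean = 40/108 = 0.3704, hence k = 1/CV² = 7.29.
Then θ = mean/k = 108/7.29 = 14.8.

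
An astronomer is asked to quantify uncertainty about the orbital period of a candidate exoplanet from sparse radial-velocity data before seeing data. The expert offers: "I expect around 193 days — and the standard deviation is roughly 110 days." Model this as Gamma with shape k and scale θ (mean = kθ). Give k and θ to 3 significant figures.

For Gamma(k, scale θ): mean = kθ, variance = kθ², so CV = 1/√k.
CV = SD/mean = 110/193 = 0.5699, hence k = 1/CV² = 3.08.
Then θ = mean/k = 193/3.08 = 62.7.

k ≈ 3.08, θ ≈ 62.7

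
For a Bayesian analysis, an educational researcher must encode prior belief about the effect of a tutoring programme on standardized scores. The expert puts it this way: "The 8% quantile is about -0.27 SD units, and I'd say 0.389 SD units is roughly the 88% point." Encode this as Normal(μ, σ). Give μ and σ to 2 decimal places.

μ = 0.09, σ = 0.26

For Normal(μ,σ), the p-quantile is μ + z_p·σ. Here z_{0.08} = -1.405, z_{0.88} = 1.175.
So -0.27 = μ − 1.405σ and 0.389 = μ + 1.175σ.
Subtracting: σ = (0.389 − -0.27)/(1.175 − (-1.405)) = 0.26.
Then μ = -0.27 − (-1.405)·0.26 = 0.09.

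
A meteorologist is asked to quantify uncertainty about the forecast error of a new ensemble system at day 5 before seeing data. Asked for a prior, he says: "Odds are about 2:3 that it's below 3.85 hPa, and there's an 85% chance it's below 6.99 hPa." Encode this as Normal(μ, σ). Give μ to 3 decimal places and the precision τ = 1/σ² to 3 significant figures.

For Normal(μ,σ), the p-quantile is μ + z_p·σ. Here z_{0.4} = -0.2533, z_{0.85} = 1.036.
So 3.85 = μ − 0.2533σ and 6.99 = μ + 1.036σ.
Subtracting: σ = (6.99 − 3.85)/(1.036 − (-0.2533)) = 2.435.
Then μ = 3.85 − (-0.2533)·2.435 = 4.467.
Precision τ = 1/σ² = 1/2.435² = 0.169.

μ = 4.467, τ = 0.169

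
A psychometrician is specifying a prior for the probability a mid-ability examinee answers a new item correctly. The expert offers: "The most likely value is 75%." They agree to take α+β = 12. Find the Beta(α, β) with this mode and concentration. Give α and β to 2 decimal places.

α = 8.50, β = 3.50

For α,β > 1 the Beta mode is (α−1)/(α+β−2). With α+β = 12, the mode is (α−1)/10.
Set (α−1)/10 = 0.75 → α = 1 + 0.75·10 = 8.50.
β = 12 − α = 3.50.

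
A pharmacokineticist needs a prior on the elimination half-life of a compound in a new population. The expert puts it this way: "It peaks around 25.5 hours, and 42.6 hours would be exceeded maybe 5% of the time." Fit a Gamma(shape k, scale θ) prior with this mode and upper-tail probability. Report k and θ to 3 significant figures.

Gamma(k,θ) with k>1 has mode (k−1)θ, so θ = 25.5/(k−1).
Need P(X < 42.6) = 0.95 with θ tied to k this way. Start at k = 2, θ = 25.5: P(X<42.6) ≈ 0.498.
Too low — raise k to concentrate. Iterating converges to k ≈ 11.6.
Then θ = 25.5/(11.6−1) ≈ 2.4.

k ≈ 11.6, θ ≈ 2.4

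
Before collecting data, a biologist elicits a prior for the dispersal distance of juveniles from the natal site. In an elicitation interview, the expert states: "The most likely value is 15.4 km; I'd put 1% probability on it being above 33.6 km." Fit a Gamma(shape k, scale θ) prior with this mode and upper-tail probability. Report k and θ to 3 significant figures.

k ≈ 8.93, θ ≈ 1.94

Gamma(k,θ) with k>1 has mode (k−1)θ, so θ = 15.4/(k−1).
Need P(X < 33.6) = 0.99 with θ tied to k this way. Start at k = 2, θ = 15.4: P(X<33.6) ≈ 0.641.
Too low — raise k to concentrate. Iterating converges to k ≈ 8.93.
Then θ = 15.4/(8.93−1) ≈ 1.94.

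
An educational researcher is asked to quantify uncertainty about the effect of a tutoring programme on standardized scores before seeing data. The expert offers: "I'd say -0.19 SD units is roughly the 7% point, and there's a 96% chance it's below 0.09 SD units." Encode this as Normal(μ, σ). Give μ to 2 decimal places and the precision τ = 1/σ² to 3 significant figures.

For Normal(μ,σ), the p-quantile is μ + z_p·σ. Here z_{0.07} = -1.476, z_{0.96} = 1.751.
So -0.19 = μ − 1.476σ and 0.09 = μ + 1.751σ.
Subtracting: σ = (0.09 − -0.19)/(1.751 − (-1.476)) = 0.09.
Then μ = -0.19 − (-1.476)·0.09 = -0.06.
Precision τ = 1/σ² = 1/0.08678² = 133.

μ = -0.06, τ = 133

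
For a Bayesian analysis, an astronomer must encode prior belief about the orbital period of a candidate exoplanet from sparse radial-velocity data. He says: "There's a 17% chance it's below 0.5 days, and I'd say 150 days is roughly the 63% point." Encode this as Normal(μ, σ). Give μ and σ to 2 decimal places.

μ = 111.42, σ = 116.25

The p-quantile of Normal(μ,σ) is μ + z_p·σ, with z_{0.17} = -0.9542 and z_{0.63} = 0.3319.
Eliminate σ: μ = (z₂·x₁ − z₁·x₂)/(z₂ − z₁) = (0.3319·0.5 − (-0.9542)·150)/1.286 = 111.42.
Then σ = (x₂ − x₁)/(z₂ − z₁) = (150 − 0.5)/1.286 = 116.25.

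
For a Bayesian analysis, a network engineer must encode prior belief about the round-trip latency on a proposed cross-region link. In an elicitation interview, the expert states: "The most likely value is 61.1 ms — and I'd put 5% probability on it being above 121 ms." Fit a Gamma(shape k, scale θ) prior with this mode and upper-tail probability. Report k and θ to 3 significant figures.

Gamma(k,θ) with k>1 has mode (k−1)θ, so θ = 61.1/(k−1).
Need P(X < 121) = 0.95 with θ tied to k this way. Start at k = 2, θ = 61.1: P(X<121) ≈ 0.589.
Too low — raise k to concentrate. Iterating converges to k ≈ 6.94.
Then θ = 61.1/(6.94−1) ≈ 10.3.

k ≈ 6.94, θ ≈ 10.3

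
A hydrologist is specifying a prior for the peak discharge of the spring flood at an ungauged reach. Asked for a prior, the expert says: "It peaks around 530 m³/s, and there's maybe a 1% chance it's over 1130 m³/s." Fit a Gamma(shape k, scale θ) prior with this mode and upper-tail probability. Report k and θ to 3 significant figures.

k ≈ 9.46, θ ≈ 62.6

Gamma(k,θ) with k>1 has mode (k−1)θ, so θ = 530/(k−1).
Need P(X < 1130) = 0.99 with θ tied to k this way. Start at k = 2, θ = 530: P(X<1130) ≈ 0.629.
Too low — raise k to concentrate. Iterating converges to k ≈ 9.46.
Then θ = 530/(9.46−1) ≈ 62.6.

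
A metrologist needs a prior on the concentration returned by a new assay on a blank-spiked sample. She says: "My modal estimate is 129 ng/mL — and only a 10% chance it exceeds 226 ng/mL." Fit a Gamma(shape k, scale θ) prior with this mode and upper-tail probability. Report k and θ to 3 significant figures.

k ≈ 7.04, θ ≈ 21.4

Gamma(k,θ) with k>1 has mode (k−1)θ, so θ = 129/(k−1).
Need P(X < 226) = 0.9 with θ tied to k this way. Start at k = 2, θ = 129: P(X<226) ≈ 0.523.
Too low — raise k to concentrate. Iterating converges to k ≈ 7.04.
Then θ = 129/(7.04−1) ≈ 21.4.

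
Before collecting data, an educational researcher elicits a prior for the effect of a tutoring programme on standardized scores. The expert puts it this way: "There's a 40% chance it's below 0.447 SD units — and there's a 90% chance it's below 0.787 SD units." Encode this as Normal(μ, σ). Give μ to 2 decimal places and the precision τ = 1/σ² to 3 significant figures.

For Normal(μ,σ), the p-quantile is μ + z_p·σ. Here z_{0.4} = -0.2533, z_{0.9} = 1.282.
So 0.447 = μ − 0.2533σ and 0.787 = μ + 1.282σ.
Subtracting: σ = (0.787 − 0.447)/(1.282 − (-0.2533)) = 0.22.
Then μ = 0.447 − (-0.2533)·0.22 = 0.50.
Precision τ = 1/σ² = 1/0.2215² = 20.4.

μ = 0.50, τ = 20.4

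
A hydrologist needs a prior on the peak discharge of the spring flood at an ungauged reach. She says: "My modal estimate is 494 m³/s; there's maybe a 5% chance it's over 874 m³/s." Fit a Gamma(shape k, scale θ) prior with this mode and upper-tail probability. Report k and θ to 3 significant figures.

k ≈ 9.57, θ ≈ 57.7

Gamma(k,θ) with k>1 has mode (k−1)θ, so θ = 494/(k−1).
Need P(X < 874) = 0.95 with θ tied to k this way. Start at k = 2, θ = 494: P(X<874) ≈ 0.528.
Too low — raise k to concentrate. Iterating converges to k ≈ 9.57.
Then θ = 494/(9.57−1) ≈ 57.7.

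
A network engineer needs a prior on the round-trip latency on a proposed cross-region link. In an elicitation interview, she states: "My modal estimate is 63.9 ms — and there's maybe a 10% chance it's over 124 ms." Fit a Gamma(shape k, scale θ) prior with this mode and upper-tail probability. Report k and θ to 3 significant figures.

k ≈ 5.36, θ ≈ 14.7

Gamma(k,θ) with k>1 has mode (k−1)θ, so θ = 63.9/(k−1).
Need P(X < 124) = 0.9 with θ tied to k this way. Start at k = 2, θ = 63.9: P(X<124) ≈ 0.578.
Too low — raise k to concentrate. Iterating converges to k ≈ 5.36.
Then θ = 63.9/(5.36−1) ≈ 14.7.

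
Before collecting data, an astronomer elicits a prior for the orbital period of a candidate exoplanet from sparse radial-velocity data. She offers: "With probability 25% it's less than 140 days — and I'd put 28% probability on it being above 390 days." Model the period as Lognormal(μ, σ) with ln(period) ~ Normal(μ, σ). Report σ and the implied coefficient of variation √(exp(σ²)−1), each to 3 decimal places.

σ ≈ 0.815, CV ≈ 0.971

If T ~ Lognormal(μ,σ) then ln T ~ Normal(μ,σ), so the p-quantile of ln T is μ + z_p·σ.
ln(140) = 4.942 and ln(390) = 5.966; z_{0.25} = -0.6745, z_{0.72} = 0.5828.
σ = (5.966 − 4.942)/(0.5828 − (-0.6745)) = 0.815.
μ = 4.942 − (-0.6745)·0.815 = 5.491.
CV = √(exp(σ²)−1) = √(exp(0.6639)−1) = 0.971.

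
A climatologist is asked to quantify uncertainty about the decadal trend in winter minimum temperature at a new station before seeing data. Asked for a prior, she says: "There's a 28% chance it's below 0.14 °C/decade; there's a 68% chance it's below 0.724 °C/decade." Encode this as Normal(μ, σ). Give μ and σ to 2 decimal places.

μ = 0.46, σ = 0.56

For Normal(μ,σ), the p-quantile is μ + z_p·σ. Here z_{0.28} = -0.5828, z_{0.68} = 0.4677.
So 0.14 = μ − 0.5828σ and 0.724 = μ + 0.4677σ.
Subtracting: σ = (0.724 − 0.14)/(0.4677 − (-0.5828)) = 0.56.
Then μ = 0.14 − (-0.5828)·0.56 = 0.46.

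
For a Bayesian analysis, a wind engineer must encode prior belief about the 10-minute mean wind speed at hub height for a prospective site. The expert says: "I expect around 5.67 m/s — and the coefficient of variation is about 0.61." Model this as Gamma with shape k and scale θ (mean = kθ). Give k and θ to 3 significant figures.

k ≈ 2.69, θ ≈ 2.11

For Gamma(k, scale θ): mean = kθ, variance = kθ², so CV = 1/√k.
CV = 0.61, hence k = 1/CV² = 2.69.
Then θ = mean/k = 5.67/2.69 = 2.11.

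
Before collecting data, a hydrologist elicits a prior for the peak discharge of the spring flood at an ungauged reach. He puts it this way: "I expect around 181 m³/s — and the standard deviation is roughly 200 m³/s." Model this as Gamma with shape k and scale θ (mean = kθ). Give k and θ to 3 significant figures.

For Gamma(k, scale θ): mean = kθ, variance = kθ², so CV = 1/√k.
CV = SD/mean = 200/181 = 1.105, hence k = 1/CV² = 0.819.
Then θ = mean/k = 181/0.819 = 221.

k ≈ 0.819, θ ≈ 221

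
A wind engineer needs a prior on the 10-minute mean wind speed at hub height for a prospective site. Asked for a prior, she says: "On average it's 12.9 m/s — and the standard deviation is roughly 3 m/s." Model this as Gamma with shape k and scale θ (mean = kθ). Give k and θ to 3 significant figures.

k ≈ 18.5, θ ≈ 0.698

For Gamma(k, scale θ): mean = kθ, variance = kθ², so CV = 1/√k.
CV = SD/mean = 3/12.9 = 0.2326, hence k = 1/CV² = 18.5.
Then θ = mean/k = 12.9/18.5 = 0.698.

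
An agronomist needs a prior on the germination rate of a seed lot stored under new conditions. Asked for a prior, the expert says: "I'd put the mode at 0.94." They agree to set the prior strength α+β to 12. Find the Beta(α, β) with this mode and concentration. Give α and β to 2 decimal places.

For α,β > 1 the Beta mode is (α−1)/(α+β−2). With α+β = 12, the mode is (α−1)/10.
Set (α−1)/10 = 0.94 → α = 1 + 0.94·10 = 10.40.
β = 12 − α = 1.60.

α = 10.40, β = 1.60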